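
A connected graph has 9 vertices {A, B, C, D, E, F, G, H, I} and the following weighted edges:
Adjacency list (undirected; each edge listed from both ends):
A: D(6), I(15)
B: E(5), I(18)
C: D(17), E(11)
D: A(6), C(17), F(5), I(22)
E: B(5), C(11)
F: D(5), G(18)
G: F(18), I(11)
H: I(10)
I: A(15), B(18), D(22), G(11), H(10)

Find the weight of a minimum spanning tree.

80

Prim, starting at A.
Step 1: cheapest edge leaving the tree is A—D (6); add D.
Step 2: cheapest edge leaving the tree is D—F (5); add F.
Step 3: cheapest edge leaving the tree is A—I (15); add I.
Step 4: cheapest edge leaving the tree is H—I (10); add H.
Step 5: cheapest edge leaving the tree is G—I (11); add G.
Step 6: cheapest edge leaving the tree is C—D (17); add C.
Step 7: cheapest edge leaving the tree is C—E (11); add E.
Step 8: cheapest edge leaving the tree is B—E (5); add B.
MST edges: A—D, D—F, A—I, H—I, G—I, C—D, C—E, B—E; total weight 6+5+15+10+11+17+11+5 = 80.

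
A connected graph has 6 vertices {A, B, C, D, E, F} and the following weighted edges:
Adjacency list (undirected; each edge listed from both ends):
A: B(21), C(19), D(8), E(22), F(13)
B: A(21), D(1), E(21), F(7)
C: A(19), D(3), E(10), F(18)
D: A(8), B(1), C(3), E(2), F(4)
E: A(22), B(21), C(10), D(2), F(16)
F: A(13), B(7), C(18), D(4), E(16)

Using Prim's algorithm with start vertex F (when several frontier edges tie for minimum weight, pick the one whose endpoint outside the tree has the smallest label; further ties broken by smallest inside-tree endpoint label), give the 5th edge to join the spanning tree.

Grow the tree from F using Prim:
Step 1: frontier [D—F 4, B—F 7, A—F 13, E—F 16, C—F 18] → take D—F (4); add D.
Step 2: frontier [B—D 1, D—E 2, C—D 3, A—D 8, B—F 7, A—F 13, E—F 16, C—F 18] → take B—D (1); add B.
Step 3: frontier [A—B 21, B—E 21, D—E 2, C—D 3, A—D 8, A—F 13, E—F 16, C—F 18] → take D—E (2); add E.
Step 4: frontier [A—B 21, C—D 3, A—D 8, C—E 10, A—E 22, A—F 13, C—F 18] → take C—D (3); add C.
Step 5: frontier [A—B 21, A—C 19, A—D 8, A—E 22, A—F 13] → take A—D (8); add A.
The 5th edge added is A—D.

A-D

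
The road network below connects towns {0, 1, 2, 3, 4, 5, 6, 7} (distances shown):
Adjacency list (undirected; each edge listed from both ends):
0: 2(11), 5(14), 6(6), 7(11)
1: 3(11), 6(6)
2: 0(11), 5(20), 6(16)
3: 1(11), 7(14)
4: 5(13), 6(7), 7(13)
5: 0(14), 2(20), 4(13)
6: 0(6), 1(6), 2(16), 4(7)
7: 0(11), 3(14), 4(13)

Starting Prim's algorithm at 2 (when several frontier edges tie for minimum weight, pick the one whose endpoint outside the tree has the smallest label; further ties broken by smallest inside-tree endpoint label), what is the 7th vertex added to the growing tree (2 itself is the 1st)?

7

Prim's algorithm from 2:
Step 1: cheapest edge leaving the tree is 0–2 (11); add 0.
Step 2: cheapest edge leaving the tree is 0–6 (6); add 6.
Step 3: cheapest edge leaving the tree is 1–6 (6); add 1.
Step 4: cheapest edge leaving the tree is 4–6 (7); add 4.
Step 5: cheapest edge leaving the tree is 1–3 (11); add 3.
Step 6: cheapest edge leaving the tree is 0–7 (11); add 7.
Step 7: cheapest edge leaving the tree is 4–5 (13); add 5.
Vertex order: 2, 0, 6, 1, 4, 3, 7, 5. The 7th vertex is 7.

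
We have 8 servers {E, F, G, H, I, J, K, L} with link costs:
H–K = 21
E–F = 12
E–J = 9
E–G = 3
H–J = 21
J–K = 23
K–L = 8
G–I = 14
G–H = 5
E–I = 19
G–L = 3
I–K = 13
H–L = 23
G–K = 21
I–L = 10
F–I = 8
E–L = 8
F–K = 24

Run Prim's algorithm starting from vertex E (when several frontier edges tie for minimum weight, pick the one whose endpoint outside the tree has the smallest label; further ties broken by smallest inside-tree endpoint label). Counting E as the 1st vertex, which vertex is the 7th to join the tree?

Prim's algorithm from E:
Step 1: cheapest edge leaving the tree is E–G (3); add G.
Step 2: cheapest edge leaving the tree is G–L (3); add L.
Step 3: cheapest edge leaving the tree is G–H (5); add H.
Step 4: cheapest edge leaving the tree is K–L (8); add K.
Step 5: cheapest edge leaving the tree is E–J (9); add J.
Step 6: cheapest edge leaving the tree is I–L (10); add I.
Step 7: cheapest edge leaving the tree is F–I (8); add F.
Vertex order: E, G, L, H, K, J, I, F. The 7th vertex is I.

I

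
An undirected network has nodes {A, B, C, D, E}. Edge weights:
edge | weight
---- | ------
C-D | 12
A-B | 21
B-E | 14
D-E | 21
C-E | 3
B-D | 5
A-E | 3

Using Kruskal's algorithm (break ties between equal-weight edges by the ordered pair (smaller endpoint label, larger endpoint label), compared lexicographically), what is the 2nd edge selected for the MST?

C-E

Kruskal: consider edges lightest-first.
A-E (3): add. Components now {A,E} {B} {C} {D}
C-E (3): add. Components now {A,C,E} {B} {D}
B-D (5): add. Components now {A,C,E} {B,D}
C-D (12): add. Components now {A,B,C,D,E}
The 2nd edge added is C-E.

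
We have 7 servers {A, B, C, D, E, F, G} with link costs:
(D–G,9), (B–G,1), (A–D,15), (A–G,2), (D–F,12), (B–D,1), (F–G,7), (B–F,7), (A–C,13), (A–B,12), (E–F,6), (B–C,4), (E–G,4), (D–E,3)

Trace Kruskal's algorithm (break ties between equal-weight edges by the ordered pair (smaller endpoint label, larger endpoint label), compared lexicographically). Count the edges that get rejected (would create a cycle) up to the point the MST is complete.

Sort edges by weight, then run Kruskal:
B–D (1): add. Components now {A} {B,D} {C} {E} {F} {G}
B–G (1): add. Components now {A} {B,D,G} {C} {E} {F}
A–G (2): add. Components now {A,B,D,G} {C} {E} {F}
D–E (3): add. Components now {A,B,D,E,G} {C} {F}
B–C (4): add. Components now {A,B,C,D,E,G} {F}
E–G (4): skip — E and G already connected.
E–F (6): add. Components now {A,B,C,D,E,F,G}
Edges rejected before the tree was complete: 1.

1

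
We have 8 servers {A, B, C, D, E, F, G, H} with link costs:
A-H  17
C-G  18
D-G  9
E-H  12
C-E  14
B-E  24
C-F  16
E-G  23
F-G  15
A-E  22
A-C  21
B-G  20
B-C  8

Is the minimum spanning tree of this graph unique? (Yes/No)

Sort edges by weight, then run Kruskal:
B-C (8): add — endpoints in different components.
D-G (9): add — endpoints in different components.
E-H (12): add — endpoints in different components.
C-E (14): add — endpoints in different components.
F-G (15): add — endpoints in different components.
C-F (16): add — endpoints in different components.
A-H (17): add — endpoints in different components.
Every non-tree edge has weight strictly greater than the heaviest edge on the tree path between its endpoints, so the MST is unique.

Yes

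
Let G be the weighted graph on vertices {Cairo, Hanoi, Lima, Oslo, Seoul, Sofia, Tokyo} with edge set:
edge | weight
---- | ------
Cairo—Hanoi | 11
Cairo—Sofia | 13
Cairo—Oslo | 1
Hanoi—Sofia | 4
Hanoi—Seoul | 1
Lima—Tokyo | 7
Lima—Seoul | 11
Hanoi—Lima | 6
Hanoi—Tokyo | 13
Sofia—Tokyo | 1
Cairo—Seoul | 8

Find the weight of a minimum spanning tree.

Sort edges by weight, then run Kruskal:
Cairo—Oslo (1): add. Components now {Seoul} {Hanoi} {Cairo,Oslo} {Tokyo} {Sofia} {Lima}
Hanoi—Seoul (1): add. Components now {Hanoi,Seoul} {Cairo,Oslo} {Tokyo} {Sofia} {Lima}
Sofia—Tokyo (1): add. Components now {Hanoi,Seoul} {Cairo,Oslo} {Sofia,Tokyo} {Lima}
Hanoi—Sofia (4): add. Components now {Hanoi,Seoul,Sofia,Tokyo} {Cairo,Oslo} {Lima}
Hanoi—Lima (6): add. Components now {Hanoi,Lima,Seoul,Sofia,Tokyo} {Cairo,Oslo}
Lima—Tokyo (7): skip — Tokyo and Lima already connected.
Cairo—Seoul (8): add. Components now {Cairo,Hanoi,Lima,Oslo,Seoul,Sofia,Tokyo}
MST edges: Cairo—Oslo, Hanoi—Seoul, Sofia—Tokyo, Hanoi—Sofia, Hanoi—Lima, Cairo—Seoul; total weight 1+1+1+4+6+8 = 21.

21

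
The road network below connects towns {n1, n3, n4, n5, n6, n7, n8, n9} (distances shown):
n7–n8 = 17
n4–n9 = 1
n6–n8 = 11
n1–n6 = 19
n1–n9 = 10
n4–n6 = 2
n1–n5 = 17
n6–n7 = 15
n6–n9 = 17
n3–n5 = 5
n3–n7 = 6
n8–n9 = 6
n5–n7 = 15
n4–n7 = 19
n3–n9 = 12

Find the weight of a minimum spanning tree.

42

Grow the tree from n9 using Prim:
Step 1: cheapest edge leaving the tree is n4–n9 (1); add n4.
Step 2: cheapest edge leaving the tree is n4–n6 (2); add n6.
Step 3: cheapest edge leaving the tree is n8–n9 (6); add n8.
Step 4: cheapest edge leaving the tree is n1–n9 (10); add n1.
Step 5: cheapest edge leaving the tree is n3–n9 (12); add n3.
Step 6: cheapest edge leaving the tree is n3–n5 (5); add n5.
Step 7: cheapest edge leaving the tree is n3–n7 (6); add n7.
MST edges: n4–n9, n4–n6, n8–n9, n1–n9, n3–n9, n3–n5, n3–n7; total weight 1+2+6+10+12+5+6 = 42.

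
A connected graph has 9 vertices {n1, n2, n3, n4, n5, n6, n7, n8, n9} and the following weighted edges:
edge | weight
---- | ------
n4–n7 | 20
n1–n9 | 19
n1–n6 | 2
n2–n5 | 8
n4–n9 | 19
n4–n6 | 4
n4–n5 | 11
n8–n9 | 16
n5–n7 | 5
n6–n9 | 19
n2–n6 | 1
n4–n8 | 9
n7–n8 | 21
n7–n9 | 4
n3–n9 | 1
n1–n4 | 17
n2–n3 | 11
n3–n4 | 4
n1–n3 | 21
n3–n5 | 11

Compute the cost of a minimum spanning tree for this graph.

Kruskal's algorithm — process edges by increasing weight (ties by edge label):
n2–n6 (1): add — endpoints in different components.
n3–n9 (1): add — endpoints in different components.
n1–n6 (2): add — endpoints in different components.
n3–n4 (4): add — endpoints in different components.
n4–n6 (4): add — endpoints in different components.
n7–n9 (4): add — endpoints in different components.
n5–n7 (5): add — endpoints in different components.
n2–n5 (8): skip — n2 and n5 already connected.
n4–n8 (9): add — endpoints in different components.
MST edges: n2–n6, n3–n9, n1–n6, n3–n4, n4–n6, n7–n9, n5–n7, n4–n8; total weight 1+1+2+4+4+4+5+9 = 30.

30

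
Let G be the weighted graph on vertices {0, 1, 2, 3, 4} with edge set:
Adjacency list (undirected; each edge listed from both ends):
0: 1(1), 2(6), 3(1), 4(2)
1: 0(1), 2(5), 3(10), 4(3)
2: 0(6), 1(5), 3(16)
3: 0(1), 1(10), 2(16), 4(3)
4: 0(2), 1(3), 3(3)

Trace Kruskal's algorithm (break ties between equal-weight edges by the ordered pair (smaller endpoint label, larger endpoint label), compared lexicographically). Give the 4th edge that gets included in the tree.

Kruskal's algorithm — process edges by increasing weight (ties by edge label):
0-1 (1): add. Components now {0,1} {2} {3} {4}
0-3 (1): add. Components now {0,1,3} {2} {4}
0-4 (2): add. Components now {0,1,3,4} {2}
1-4 (3): skip — 1 and 4 already connected.
3-4 (3): skip — 3 and 4 already connected.
1-2 (5): add. Components now {0,1,2,3,4}
The 4th edge added is 1-2.

1-2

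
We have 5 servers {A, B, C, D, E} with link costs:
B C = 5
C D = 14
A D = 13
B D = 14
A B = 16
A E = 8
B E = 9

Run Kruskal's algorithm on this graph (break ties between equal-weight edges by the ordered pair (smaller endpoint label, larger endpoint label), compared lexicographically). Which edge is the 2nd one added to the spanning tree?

A-E

Kruskal's algorithm — process edges by increasing weight (ties by edge label):
B C (5): add. Components now {A} {B,C} {D} {E}
A E (8): add. Components now {A,E} {B,C} {D}
B E (9): add. Components now {A,B,C,E} {D}
A D (13): add. Components now {A,B,C,D,E}
The 2nd edge added is A E.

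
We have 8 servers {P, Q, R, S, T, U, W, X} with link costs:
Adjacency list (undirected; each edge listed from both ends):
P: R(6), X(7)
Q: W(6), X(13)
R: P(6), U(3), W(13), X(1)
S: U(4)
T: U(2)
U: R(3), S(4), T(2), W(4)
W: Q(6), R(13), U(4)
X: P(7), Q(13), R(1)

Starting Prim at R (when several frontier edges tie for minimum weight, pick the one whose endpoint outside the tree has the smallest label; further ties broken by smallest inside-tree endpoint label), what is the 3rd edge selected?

T-U

Prim's algorithm from R:
Step 1: frontier [R-X 1, R-U 3, P-R 6, R-W 13] → take R-X (1); add X.
Step 2: frontier [R-U 3, P-R 6, R-W 13, P-X 7, Q-X 13] → take R-U (3); add U.
Step 3: frontier [P-R 6, R-W 13, T-U 2, S-U 4, U-W 4, P-X 7, Q-X 13] → take T-U (2); add T.
Step 4: frontier [P-R 6, R-W 13, S-U 4, U-W 4, P-X 7, Q-X 13] → take S-U (4); add S.
Step 5: frontier [P-R 6, R-W 13, U-W 4, P-X 7, Q-X 13] → take U-W (4); add W.
Step 6: frontier [P-R 6, Q-W 6, P-X 7, Q-X 13] → take P-R (6); add P.
Step 7: frontier [Q-W 6, Q-X 13] → take Q-W (6); add Q.
The 3rd edge added is T-U.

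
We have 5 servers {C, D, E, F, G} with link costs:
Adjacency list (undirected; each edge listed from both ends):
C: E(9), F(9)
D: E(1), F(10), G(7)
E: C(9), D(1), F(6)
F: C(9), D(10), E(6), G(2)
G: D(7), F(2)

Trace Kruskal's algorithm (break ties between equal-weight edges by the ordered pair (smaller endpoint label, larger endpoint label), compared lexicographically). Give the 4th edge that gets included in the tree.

C-E

Sort edges by weight, then run Kruskal:
D–E (1): add. Components now {C} {D,E} {F} {G}
F–G (2): add. Components now {C} {D,E} {F,G}
E–F (6): add. Components now {C} {D,E,F,G}
D–G (7): skip — D and G already connected.
C–E (9): add. Components now {C,D,E,F,G}
The 4th edge added is C–E.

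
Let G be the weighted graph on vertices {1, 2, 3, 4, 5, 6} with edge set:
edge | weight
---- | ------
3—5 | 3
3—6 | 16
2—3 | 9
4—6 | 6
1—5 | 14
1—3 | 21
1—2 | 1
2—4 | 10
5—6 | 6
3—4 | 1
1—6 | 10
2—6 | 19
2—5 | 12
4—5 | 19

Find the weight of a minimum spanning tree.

Kruskal: consider edges lightest-first.
1—2 (1): add — endpoints in different components.
3—4 (1): add — endpoints in different components.
3—5 (3): add — endpoints in different components.
4—6 (6): add — endpoints in different components.
5—6 (6): skip — 5 and 6 already connected.
2—3 (9): add — endpoints in different components.
MST edges: 1—2, 3—4, 3—5, 4—6, 2—3; total weight 1+1+3+6+9 = 20.

20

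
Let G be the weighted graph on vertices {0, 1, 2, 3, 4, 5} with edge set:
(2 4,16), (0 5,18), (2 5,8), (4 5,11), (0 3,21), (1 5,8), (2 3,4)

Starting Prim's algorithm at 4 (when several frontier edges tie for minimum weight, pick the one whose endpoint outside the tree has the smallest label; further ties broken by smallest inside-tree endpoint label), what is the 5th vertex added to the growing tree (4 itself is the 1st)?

3

Prim's algorithm from 4:
Step 1: frontier [4 5 11, 2 4 16] → take 4 5 (11); add 5.
Step 2: frontier [2 4 16, 1 5 8, 2 5 8, 0 5 18] → take 1 5 (8); add 1.
Step 3: frontier [2 4 16, 2 5 8, 0 5 18] → take 2 5 (8); add 2.
Step 4: frontier [2 3 4, 0 5 18] → take 2 3 (4); add 3.
Step 5: frontier [0 3 21, 0 5 18] → take 0 5 (18); add 0.
Vertex order: 4, 5, 1, 2, 3, 0. The 5th vertex is 3.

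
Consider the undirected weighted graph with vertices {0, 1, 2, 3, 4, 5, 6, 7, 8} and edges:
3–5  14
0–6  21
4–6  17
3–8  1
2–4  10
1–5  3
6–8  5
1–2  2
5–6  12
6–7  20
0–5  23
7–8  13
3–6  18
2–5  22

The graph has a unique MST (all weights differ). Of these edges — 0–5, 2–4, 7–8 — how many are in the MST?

2

Kruskal: consider edges lightest-first.
3–8 (1): add — endpoints in different components.
1–2 (2): add — endpoints in different components.
1–5 (3): add — endpoints in different components.
6–8 (5): add — endpoints in different components.
2–4 (10): add — endpoints in different components.
5–6 (12): add — endpoints in different components.
7–8 (13): add — endpoints in different components.
3–5 (14): skip — 3 and 5 already connected.
4–6 (17): skip — 4 and 6 already connected.
3–6 (18): skip — 3 and 6 already connected.
6–7 (20): skip — 6 and 7 already connected.
0–6 (21): add — endpoints in different components.
MST edge set: {3–8, 1–2, 1–5, 6–8, 2–4, 5–6, 7–8, 0–6}.
Of the listed edges, {2–4, 7–8} are in the MST → 2.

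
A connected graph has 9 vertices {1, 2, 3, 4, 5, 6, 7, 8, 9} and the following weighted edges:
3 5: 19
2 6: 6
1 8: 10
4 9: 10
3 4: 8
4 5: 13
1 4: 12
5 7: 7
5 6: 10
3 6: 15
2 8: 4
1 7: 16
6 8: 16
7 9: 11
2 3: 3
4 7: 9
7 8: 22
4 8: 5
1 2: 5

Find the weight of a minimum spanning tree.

49

Prim, starting at 1.
Step 1: cheapest edge leaving the tree is 1 2 (5); add 2.
Step 2: cheapest edge leaving the tree is 2 3 (3); add 3.
Step 3: cheapest edge leaving the tree is 2 8 (4); add 8.
Step 4: cheapest edge leaving the tree is 4 8 (5); add 4.
Step 5: cheapest edge leaving the tree is 2 6 (6); add 6.
Step 6: cheapest edge leaving the tree is 4 7 (9); add 7.
Step 7: cheapest edge leaving the tree is 5 7 (7); add 5.
Step 8: cheapest edge leaving the tree is 4 9 (10); add 9.
MST edges: 1 2, 2 3, 2 8, 4 8, 2 6, 4 7, 5 7, 4 9; total weight 5+3+4+5+6+9+7+10 = 49.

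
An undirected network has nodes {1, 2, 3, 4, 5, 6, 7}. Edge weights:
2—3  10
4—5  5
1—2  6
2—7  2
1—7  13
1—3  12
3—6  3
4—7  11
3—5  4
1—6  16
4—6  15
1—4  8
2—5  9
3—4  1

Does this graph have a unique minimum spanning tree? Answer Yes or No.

Sort edges by weight, then run Kruskal:
3—4 (1): add. Components now {1} {2} {3,4} {5} {6} {7}
2—7 (2): add. Components now {1} {2,7} {3,4} {5} {6}
3—6 (3): add. Components now {1} {2,7} {3,4,6} {5}
3—5 (4): add. Components now {1} {2,7} {3,4,5,6}
4—5 (5): skip — 4 and 5 already connected.
1—2 (6): add. Components now {1,2,7} {3,4,5,6}
1—4 (8): add. Components now {1,2,3,4,5,6,7}
Every non-tree edge has weight strictly greater than the heaviest edge on the tree path between its endpoints, so the MST is unique.

Yes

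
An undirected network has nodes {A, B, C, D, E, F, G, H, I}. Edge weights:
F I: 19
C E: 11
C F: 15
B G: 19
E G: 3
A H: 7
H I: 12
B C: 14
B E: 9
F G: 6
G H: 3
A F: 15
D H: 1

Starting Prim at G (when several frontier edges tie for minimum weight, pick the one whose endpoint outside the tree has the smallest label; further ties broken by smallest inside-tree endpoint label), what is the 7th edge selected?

C-E

Prim, starting at G.
Step 1: frontier [E G 3, G H 3, F G 6, B G 19] → take E G (3); add E.
Step 2: frontier [B E 9, C E 11, G H 3, F G 6, B G 19] → take G H (3); add H.
Step 3: frontier [B E 9, C E 11, F G 6, B G 19, D H 1, A H 7, H I 12] → take D H (1); add D.
Step 4: frontier [B E 9, C E 11, F G 6, B G 19, A H 7, H I 12] → take F G (6); add F.
Step 5: frontier [B E 9, C E 11, A F 15, C F 15, F I 19, B G 19, A H 7, H I 12] → take A H (7); add A.
Step 6: frontier [B E 9, C E 11, C F 15, F I 19, B G 19, H I 12] → take B E (9); add B.
Step 7: frontier [B C 14, C E 11, C F 15, F I 19, H I 12] → take C E (11); add C.
Step 8: frontier [F I 19, H I 12] → take H I (12); add I.
The 7th edge added is C E.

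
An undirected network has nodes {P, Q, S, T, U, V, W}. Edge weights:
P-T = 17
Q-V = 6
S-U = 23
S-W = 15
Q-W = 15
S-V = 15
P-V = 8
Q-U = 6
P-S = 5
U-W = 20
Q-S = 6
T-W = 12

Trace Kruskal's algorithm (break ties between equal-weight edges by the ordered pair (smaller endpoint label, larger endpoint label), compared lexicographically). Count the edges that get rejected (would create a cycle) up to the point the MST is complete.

Kruskal's algorithm — process edges by increasing weight (ties by edge label):
P-S (5): add. Components now {V} {P,S} {Q} {W} {U} {T}
Q-S (6): add. Components now {V} {P,Q,S} {W} {U} {T}
Q-U (6): add. Components now {V} {P,Q,S,U} {W} {T}
Q-V (6): add. Components now {P,Q,S,U,V} {W} {T}
P-V (8): skip — V and P already connected.
T-W (12): add. Components now {P,Q,S,U,V} {T,W}
Q-W (15): add. Components now {P,Q,S,T,U,V,W}
Edges rejected before the tree was complete: 1.

1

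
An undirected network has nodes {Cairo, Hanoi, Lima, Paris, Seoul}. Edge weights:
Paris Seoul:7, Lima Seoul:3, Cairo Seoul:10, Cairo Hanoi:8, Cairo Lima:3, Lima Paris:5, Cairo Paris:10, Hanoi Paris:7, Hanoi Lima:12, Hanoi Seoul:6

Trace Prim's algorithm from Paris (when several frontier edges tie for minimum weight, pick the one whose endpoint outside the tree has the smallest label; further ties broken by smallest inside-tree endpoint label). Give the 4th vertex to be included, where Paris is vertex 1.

Prim's algorithm from Paris:
Step 1: cheapest edge leaving the tree is Lima Paris (5); add Lima.
Step 2: cheapest edge leaving the tree is Cairo Lima (3); add Cairo.
Step 3: cheapest edge leaving the tree is Lima Seoul (3); add Seoul.
Step 4: cheapest edge leaving the tree is Hanoi Seoul (6); add Hanoi.
Vertex order: Paris, Lima, Cairo, Seoul, Hanoi. The 4th vertex is Seoul.

Seoul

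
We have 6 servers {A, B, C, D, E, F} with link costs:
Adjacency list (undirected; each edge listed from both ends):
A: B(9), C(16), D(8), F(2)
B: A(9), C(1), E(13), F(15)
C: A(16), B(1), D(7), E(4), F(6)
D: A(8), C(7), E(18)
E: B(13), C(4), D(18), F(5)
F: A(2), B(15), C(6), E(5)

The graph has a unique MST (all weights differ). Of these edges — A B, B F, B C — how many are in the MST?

1

Sort edges by weight, then run Kruskal:
B C (1): add. Components now {A} {B,C} {D} {E} {F}
A F (2): add. Components now {A,F} {B,C} {D} {E}
C E (4): add. Components now {A,F} {B,C,E} {D}
E F (5): add. Components now {A,B,C,E,F} {D}
C F (6): skip — C and F already connected.
C D (7): add. Components now {A,B,C,D,E,F}
MST edge set: {B C, A F, C E, E F, C D}.
Of the listed edges, {B C} are in the MST → 1.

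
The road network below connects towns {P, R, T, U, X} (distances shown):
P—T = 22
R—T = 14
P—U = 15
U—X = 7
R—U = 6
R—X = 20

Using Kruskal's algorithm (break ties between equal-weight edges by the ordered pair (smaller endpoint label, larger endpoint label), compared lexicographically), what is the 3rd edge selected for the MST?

Sort edges by weight, then run Kruskal:
R—U (6): add. Components now {R,U} {P} {T} {X}
U—X (7): add. Components now {R,U,X} {P} {T}
R—T (14): add. Components now {R,T,U,X} {P}
P—U (15): add. Components now {P,R,T,U,X}
The 3rd edge added is R—T.

R-T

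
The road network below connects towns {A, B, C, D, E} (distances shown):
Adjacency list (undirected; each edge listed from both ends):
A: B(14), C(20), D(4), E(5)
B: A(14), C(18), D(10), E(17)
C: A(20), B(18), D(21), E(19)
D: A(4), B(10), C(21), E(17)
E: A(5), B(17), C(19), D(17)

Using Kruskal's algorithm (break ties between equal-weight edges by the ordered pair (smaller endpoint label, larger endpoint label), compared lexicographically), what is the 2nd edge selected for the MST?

A-E

Sort edges by weight, then run Kruskal:
A D (4): add — endpoints in different components.
A E (5): add — endpoints in different components.
B D (10): add — endpoints in different components.
A B (14): skip — A and B already connected.
B E (17): skip — B and E already connected.
D E (17): skip — D and E already connected.
B C (18): add — endpoints in different components.
The 2nd edge added is A E.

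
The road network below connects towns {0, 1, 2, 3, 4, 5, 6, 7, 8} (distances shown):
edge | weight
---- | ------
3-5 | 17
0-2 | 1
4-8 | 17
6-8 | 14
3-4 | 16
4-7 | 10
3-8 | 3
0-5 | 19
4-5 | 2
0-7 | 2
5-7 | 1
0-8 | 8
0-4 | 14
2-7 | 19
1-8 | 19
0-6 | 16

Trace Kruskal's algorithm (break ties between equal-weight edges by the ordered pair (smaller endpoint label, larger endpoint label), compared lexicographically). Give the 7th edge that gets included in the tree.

Kruskal's algorithm — process edges by increasing weight (ties by edge label):
0-2 (1): add — endpoints in different components.
5-7 (1): add — endpoints in different components.
0-7 (2): add — endpoints in different components.
4-5 (2): add — endpoints in different components.
3-8 (3): add — endpoints in different components.
0-8 (8): add — endpoints in different components.
4-7 (10): skip — 4 and 7 already connected.
0-4 (14): skip — 0 and 4 already connected.
6-8 (14): add — endpoints in different components.
0-6 (16): skip — 0 and 6 already connected.
3-4 (16): skip — 3 and 4 already connected.
3-5 (17): skip — 3 and 5 already connected.
4-8 (17): skip — 4 and 8 already connected.
0-5 (19): skip — 0 and 5 already connected.
1-8 (19): add — endpoints in different components.
The 7th edge added is 6-8.

6-8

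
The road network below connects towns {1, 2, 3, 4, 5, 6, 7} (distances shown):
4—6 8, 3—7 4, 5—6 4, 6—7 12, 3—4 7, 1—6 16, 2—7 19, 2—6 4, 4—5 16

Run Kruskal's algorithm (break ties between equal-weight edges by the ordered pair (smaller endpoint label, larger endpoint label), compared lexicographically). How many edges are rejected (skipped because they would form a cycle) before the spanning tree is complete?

1

Sort edges by weight, then run Kruskal:
2—6 (4): add. Components now {1} {2,6} {3} {4} {5} {7}
3—7 (4): add. Components now {1} {2,6} {3,7} {4} {5}
5—6 (4): add. Components now {1} {2,5,6} {3,7} {4}
3—4 (7): add. Components now {1} {2,5,6} {3,4,7}
4—6 (8): add. Components now {1} {2,3,4,5,6,7}
6—7 (12): skip — 6 and 7 already connected.
1—6 (16): add. Components now {1,2,3,4,5,6,7}
Edges rejected before the tree was complete: 1.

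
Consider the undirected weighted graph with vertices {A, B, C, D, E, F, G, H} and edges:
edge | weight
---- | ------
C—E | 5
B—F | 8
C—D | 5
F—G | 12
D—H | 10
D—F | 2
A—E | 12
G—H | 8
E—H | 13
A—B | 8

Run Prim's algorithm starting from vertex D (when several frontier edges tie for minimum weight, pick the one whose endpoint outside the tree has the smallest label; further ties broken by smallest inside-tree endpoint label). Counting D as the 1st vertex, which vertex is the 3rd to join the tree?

C

Prim's algorithm from D:
Step 1: cheapest edge leaving the tree is D—F (2); add F.
Step 2: cheapest edge leaving the tree is C—D (5); add C.
Step 3: cheapest edge leaving the tree is C—E (5); add E.
Step 4: cheapest edge leaving the tree is B—F (8); add B.
Step 5: cheapest edge leaving the tree is A—B (8); add A.
Step 6: cheapest edge leaving the tree is D—H (10); add H.
Step 7: cheapest edge leaving the tree is G—H (8); add G.
Vertex order: D, F, C, E, B, A, H, G. The 3rd vertex is C.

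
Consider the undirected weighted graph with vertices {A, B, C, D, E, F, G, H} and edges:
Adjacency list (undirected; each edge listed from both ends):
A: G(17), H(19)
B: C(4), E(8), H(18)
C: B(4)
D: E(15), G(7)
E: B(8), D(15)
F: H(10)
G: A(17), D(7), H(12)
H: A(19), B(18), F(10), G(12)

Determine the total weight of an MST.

73

Grow the tree from A using Prim:
Step 1: cheapest edge leaving the tree is A-G (17); add G.
Step 2: cheapest edge leaving the tree is D-G (7); add D.
Step 3: cheapest edge leaving the tree is G-H (12); add H.
Step 4: cheapest edge leaving the tree is F-H (10); add F.
Step 5: cheapest edge leaving the tree is D-E (15); add E.
Step 6: cheapest edge leaving the tree is B-E (8); add B.
Step 7: cheapest edge leaving the tree is B-C (4); add C.
MST edges: A-G, D-G, G-H, F-H, D-E, B-E, B-C; total weight 17+7+12+10+15+8+4 = 73.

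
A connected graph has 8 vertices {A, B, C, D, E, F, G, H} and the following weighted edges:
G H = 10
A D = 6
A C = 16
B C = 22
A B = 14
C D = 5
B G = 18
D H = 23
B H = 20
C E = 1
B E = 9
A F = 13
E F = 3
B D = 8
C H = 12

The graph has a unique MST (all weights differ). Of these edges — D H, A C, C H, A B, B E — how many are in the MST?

Sort edges by weight, then run Kruskal:
C E (1): add — endpoints in different components.
E F (3): add — endpoints in different components.
C D (5): add — endpoints in different components.
A D (6): add — endpoints in different components.
B D (8): add — endpoints in different components.
B E (9): skip — B and E already connected.
G H (10): add — endpoints in different components.
C H (12): add — endpoints in different components.
MST edge set: {C E, E F, C D, A D, B D, G H, C H}.
Of the listed edges, {C H} are in the MST → 1.

1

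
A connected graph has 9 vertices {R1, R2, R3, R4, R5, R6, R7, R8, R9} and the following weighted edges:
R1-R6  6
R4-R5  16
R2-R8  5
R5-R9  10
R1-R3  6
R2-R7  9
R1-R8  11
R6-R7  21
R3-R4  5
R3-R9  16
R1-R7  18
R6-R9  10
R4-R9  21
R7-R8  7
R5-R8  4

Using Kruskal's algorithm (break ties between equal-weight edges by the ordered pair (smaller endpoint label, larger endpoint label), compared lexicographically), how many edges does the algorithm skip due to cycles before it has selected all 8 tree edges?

1

Sort edges by weight, then run Kruskal:
R5-R8 (4): add — endpoints in different components.
R2-R8 (5): add — endpoints in different components.
R3-R4 (5): add — endpoints in different components.
R1-R3 (6): add — endpoints in different components.
R1-R6 (6): add — endpoints in different components.
R7-R8 (7): add — endpoints in different components.
R2-R7 (9): skip — R7 and R2 already connected.
R5-R9 (10): add — endpoints in different components.
R6-R9 (10): add — endpoints in different components.
Edges rejected before the tree was complete: 1.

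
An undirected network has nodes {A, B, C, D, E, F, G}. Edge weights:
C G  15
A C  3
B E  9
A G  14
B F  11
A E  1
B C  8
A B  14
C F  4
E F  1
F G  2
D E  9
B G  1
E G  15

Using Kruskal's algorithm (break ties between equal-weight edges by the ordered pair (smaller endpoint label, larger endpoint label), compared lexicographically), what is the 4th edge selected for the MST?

F-G

Kruskal: consider edges lightest-first.
A E (1): add — endpoints in different components.
B G (1): add — endpoints in different components.
E F (1): add — endpoints in different components.
F G (2): add — endpoints in different components.
A C (3): add — endpoints in different components.
C F (4): skip — C and F already connected.
B C (8): skip — B and C already connected.
B E (9): skip — B and E already connected.
D E (9): add — endpoints in different components.
The 4th edge added is F G.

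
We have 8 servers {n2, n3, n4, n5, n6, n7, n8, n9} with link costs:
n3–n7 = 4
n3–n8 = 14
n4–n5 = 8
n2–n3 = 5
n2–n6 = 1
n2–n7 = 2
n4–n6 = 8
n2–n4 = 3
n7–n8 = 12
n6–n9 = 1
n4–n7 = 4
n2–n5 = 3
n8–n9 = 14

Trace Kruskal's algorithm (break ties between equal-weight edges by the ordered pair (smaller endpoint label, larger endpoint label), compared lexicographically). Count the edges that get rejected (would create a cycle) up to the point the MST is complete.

4

Kruskal: consider edges lightest-first.
n2–n6 (1): add — endpoints in different components.
n6–n9 (1): add — endpoints in different components.
n2–n7 (2): add — endpoints in different components.
n2–n4 (3): add — endpoints in different components.
n2–n5 (3): add — endpoints in different components.
n3–n7 (4): add — endpoints in different components.
n4–n7 (4): skip — n4 and n7 already connected.
n2–n3 (5): skip — n3 and n2 already connected.
n4–n5 (8): skip — n4 and n5 already connected.
n4–n6 (8): skip — n4 and n6 already connected.
n7–n8 (12): add — endpoints in different components.
Edges rejected before the tree was complete: 4.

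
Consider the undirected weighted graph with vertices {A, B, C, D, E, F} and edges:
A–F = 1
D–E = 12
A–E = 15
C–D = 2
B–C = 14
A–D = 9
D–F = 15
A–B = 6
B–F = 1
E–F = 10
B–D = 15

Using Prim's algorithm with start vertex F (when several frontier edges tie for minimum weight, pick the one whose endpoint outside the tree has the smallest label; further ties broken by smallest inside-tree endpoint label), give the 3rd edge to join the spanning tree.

Prim, starting at F.
Step 1: frontier [A–F 1, B–F 1, E–F 10, D–F 15] → take A–F (1); add A.
Step 2: frontier [A–B 6, A–D 9, A–E 15, B–F 1, E–F 10, D–F 15] → take B–F (1); add B.
Step 3: frontier [A–D 9, A–E 15, B–C 14, B–D 15, E–F 10, D–F 15] → take A–D (9); add D.
Step 4: frontier [A–E 15, B–C 14, C–D 2, D–E 12, E–F 10] → take C–D (2); add C.
Step 5: frontier [A–E 15, D–E 12, E–F 10] → take E–F (10); add E.
The 3rd edge added is A–D.

A-D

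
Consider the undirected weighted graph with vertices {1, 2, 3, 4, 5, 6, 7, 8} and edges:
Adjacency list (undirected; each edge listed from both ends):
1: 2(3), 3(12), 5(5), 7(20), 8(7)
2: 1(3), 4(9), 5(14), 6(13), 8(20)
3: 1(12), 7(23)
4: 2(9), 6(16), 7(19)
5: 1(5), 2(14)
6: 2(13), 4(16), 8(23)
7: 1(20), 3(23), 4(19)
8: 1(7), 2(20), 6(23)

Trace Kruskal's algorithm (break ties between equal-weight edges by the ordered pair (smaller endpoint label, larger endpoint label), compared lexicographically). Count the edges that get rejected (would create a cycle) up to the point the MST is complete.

Kruskal's algorithm — process edges by increasing weight (ties by edge label):
1 2 (3): add — endpoints in different components.
1 5 (5): add — endpoints in different components.
1 8 (7): add — endpoints in different components.
2 4 (9): add — endpoints in different components.
1 3 (12): add — endpoints in different components.
2 6 (13): add — endpoints in different components.
2 5 (14): skip — 2 and 5 already connected.
4 6 (16): skip — 4 and 6 already connected.
4 7 (19): add — endpoints in different components.
Edges rejected before the tree was complete: 2.

2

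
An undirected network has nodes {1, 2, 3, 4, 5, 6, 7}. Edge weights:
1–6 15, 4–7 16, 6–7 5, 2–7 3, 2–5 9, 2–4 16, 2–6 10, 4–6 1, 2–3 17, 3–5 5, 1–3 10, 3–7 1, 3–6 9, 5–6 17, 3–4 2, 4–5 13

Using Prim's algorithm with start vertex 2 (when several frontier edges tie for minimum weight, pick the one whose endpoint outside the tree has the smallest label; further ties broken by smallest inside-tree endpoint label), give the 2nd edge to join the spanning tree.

Grow the tree from 2 using Prim:
Step 1: cheapest edge leaving the tree is 2–7 (3); add 7.
Step 2: cheapest edge leaving the tree is 3–7 (1); add 3.
Step 3: cheapest edge leaving the tree is 3–4 (2); add 4.
Step 4: cheapest edge leaving the tree is 4–6 (1); add 6.
Step 5: cheapest edge leaving the tree is 3–5 (5); add 5.
Step 6: cheapest edge leaving the tree is 1–3 (10); add 1.
The 2nd edge added is 3–7.

3-7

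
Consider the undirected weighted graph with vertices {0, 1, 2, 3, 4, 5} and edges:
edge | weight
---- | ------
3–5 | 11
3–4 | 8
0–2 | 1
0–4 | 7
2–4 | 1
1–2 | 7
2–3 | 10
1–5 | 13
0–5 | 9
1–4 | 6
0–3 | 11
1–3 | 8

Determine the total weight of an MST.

25

Sort edges by weight, then run Kruskal:
0–2 (1): add. Components now {0,2} {1} {3} {4} {5}
2–4 (1): add. Components now {0,2,4} {1} {3} {5}
1–4 (6): add. Components now {0,1,2,4} {3} {5}
0–4 (7): skip — 0 and 4 already connected.
1–2 (7): skip — 1 and 2 already connected.
1–3 (8): add. Components now {0,1,2,3,4} {5}
3–4 (8): skip — 3 and 4 already connected.
0–5 (9): add. Components now {0,1,2,3,4,5}
MST edges: 0–2, 2–4, 1–4, 1–3, 0–5; total weight 1+1+6+8+9 = 25.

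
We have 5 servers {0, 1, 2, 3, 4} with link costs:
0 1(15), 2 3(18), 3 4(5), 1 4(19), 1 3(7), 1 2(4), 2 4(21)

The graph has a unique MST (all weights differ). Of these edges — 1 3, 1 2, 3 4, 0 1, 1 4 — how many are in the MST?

4

Sort edges by weight, then run Kruskal:
1 2 (4): add — endpoints in different components.
3 4 (5): add — endpoints in different components.
1 3 (7): add — endpoints in different components.
0 1 (15): add — endpoints in different components.
MST edge set: {1 2, 3 4, 1 3, 0 1}.
Of the listed edges, {1 3, 1 2, 3 4, 0 1} are in the MST → 4.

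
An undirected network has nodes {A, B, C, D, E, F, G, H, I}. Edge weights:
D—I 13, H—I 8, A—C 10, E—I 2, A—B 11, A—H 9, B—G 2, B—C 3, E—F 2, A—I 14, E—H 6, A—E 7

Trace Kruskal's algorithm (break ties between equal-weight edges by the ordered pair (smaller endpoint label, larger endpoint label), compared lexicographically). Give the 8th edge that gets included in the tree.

Kruskal's algorithm — process edges by increasing weight (ties by edge label):
B—G (2): add — endpoints in different components.
E—F (2): add — endpoints in different components.
E—I (2): add — endpoints in different components.
B—C (3): add — endpoints in different components.
E—H (6): add — endpoints in different components.
A—E (7): add — endpoints in different components.
H—I (8): skip — H and I already connected.
A—H (9): skip — A and H already connected.
A—C (10): add — endpoints in different components.
A—B (11): skip — A and B already connected.
D—I (13): add — endpoints in different components.
The 8th edge added is D—I.

D-I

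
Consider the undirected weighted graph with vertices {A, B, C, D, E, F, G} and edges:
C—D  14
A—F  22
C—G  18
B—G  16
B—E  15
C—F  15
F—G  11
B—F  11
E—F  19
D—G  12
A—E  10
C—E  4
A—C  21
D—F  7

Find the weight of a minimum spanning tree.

Prim's algorithm from A:
Step 1: frontier [A—E 10, A—C 21, A—F 22] → take A—E (10); add E.
Step 2: frontier [A—C 21, A—F 22, C—E 4, B—E 15, E—F 19] → take C—E (4); add C.
Step 3: frontier [A—F 22, C—D 14, C—F 15, C—G 18, B—E 15, E—F 19] → take C—D (14); add D.
Step 4: frontier [A—F 22, C—F 15, C—G 18, D—F 7, D—G 12, B—E 15, E—F 19] → take D—F (7); add F.
Step 5: frontier [C—G 18, D—G 12, B—E 15, B—F 11, F—G 11] → take B—F (11); add B.
Step 6: frontier [B—G 16, C—G 18, D—G 12, F—G 11] → take F—G (11); add G.
MST edges: A—E, C—E, C—D, D—F, B—F, F—G; total weight 10+4+14+7+11+11 = 57.

57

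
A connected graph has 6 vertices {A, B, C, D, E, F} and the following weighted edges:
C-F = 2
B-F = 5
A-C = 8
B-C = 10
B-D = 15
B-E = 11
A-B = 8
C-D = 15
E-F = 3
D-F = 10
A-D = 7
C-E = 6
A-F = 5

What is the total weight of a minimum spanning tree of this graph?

22

Sort edges by weight, then run Kruskal:
C-F (2): add — endpoints in different components.
E-F (3): add — endpoints in different components.
A-F (5): add — endpoints in different components.
B-F (5): add — endpoints in different components.
C-E (6): skip — C and E already connected.
A-D (7): add — endpoints in different components.
MST edges: C-F, E-F, A-F, B-F, A-D; total weight 2+3+5+5+7 = 22.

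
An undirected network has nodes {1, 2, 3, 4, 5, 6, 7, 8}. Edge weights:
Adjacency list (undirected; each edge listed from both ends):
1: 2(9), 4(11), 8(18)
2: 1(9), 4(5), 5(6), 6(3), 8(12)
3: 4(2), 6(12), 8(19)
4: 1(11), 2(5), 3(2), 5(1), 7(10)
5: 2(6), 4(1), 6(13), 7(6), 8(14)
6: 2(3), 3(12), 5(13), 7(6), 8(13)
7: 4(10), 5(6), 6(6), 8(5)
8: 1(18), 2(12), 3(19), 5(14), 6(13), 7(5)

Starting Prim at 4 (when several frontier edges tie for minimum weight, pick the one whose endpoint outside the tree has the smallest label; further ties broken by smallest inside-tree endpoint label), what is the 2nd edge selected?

3-4

Prim, starting at 4.
Step 1: cheapest edge leaving the tree is 4–5 (1); add 5.
Step 2: cheapest edge leaving the tree is 3–4 (2); add 3.
Step 3: cheapest edge leaving the tree is 2–4 (5); add 2.
Step 4: cheapest edge leaving the tree is 2–6 (3); add 6.
Step 5: cheapest edge leaving the tree is 5–7 (6); add 7.
Step 6: cheapest edge leaving the tree is 7–8 (5); add 8.
Step 7: cheapest edge leaving the tree is 1–2 (9); add 1.
The 2nd edge added is 3–4.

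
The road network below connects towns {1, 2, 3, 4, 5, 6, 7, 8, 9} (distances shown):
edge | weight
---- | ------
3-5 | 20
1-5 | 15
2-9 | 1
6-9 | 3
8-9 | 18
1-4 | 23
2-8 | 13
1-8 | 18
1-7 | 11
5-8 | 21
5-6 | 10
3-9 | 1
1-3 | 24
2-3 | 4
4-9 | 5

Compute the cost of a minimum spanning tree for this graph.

59

Prim's algorithm from 6:
Step 1: cheapest edge leaving the tree is 6-9 (3); add 9.
Step 2: cheapest edge leaving the tree is 2-9 (1); add 2.
Step 3: cheapest edge leaving the tree is 3-9 (1); add 3.
Step 4: cheapest edge leaving the tree is 4-9 (5); add 4.
Step 5: cheapest edge leaving the tree is 5-6 (10); add 5.
Step 6: cheapest edge leaving the tree is 2-8 (13); add 8.
Step 7: cheapest edge leaving the tree is 1-5 (15); add 1.
Step 8: cheapest edge leaving the tree is 1-7 (11); add 7.
MST edges: 6-9, 2-9, 3-9, 4-9, 5-6, 2-8, 1-5, 1-7; total weight 3+1+1+5+10+13+15+11 = 59.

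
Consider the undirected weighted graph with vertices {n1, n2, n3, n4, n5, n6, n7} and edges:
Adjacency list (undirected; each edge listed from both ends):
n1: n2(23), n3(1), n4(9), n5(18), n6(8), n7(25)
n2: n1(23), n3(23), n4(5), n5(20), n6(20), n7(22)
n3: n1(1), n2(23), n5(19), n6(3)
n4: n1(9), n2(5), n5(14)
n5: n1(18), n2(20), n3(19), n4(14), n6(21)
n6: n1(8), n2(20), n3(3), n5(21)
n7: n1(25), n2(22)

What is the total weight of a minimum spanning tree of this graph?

Prim's algorithm from n5:
Step 1: cheapest edge leaving the tree is n4—n5 (14); add n4.
Step 2: cheapest edge leaving the tree is n2—n4 (5); add n2.
Step 3: cheapest edge leaving the tree is n1—n4 (9); add n1.
Step 4: cheapest edge leaving the tree is n1—n3 (1); add n3.
Step 5: cheapest edge leaving the tree is n3—n6 (3); add n6.
Step 6: cheapest edge leaving the tree is n2—n7 (22); add n7.
MST edges: n4—n5, n2—n4, n1—n4, n1—n3, n3—n6, n2—n7; total weight 14+5+9+1+3+22 = 54.

54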